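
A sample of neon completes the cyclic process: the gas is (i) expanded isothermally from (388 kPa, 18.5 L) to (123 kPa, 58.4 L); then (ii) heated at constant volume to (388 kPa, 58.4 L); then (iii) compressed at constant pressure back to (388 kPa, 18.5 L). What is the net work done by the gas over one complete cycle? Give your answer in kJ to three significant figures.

W_net ≈ -7.23 kJ

Leg (i): W = PᵢVᵢ ln(V_f/Vᵢ) = (7178) ln(58.4/18.5) = 8251 J.
Leg (ii): W = 0.
Leg (iii): W = PΔV = (388)(18.5 − 58.4) = -15481 J.
W_net = 8251 − 15481 = -7230 J.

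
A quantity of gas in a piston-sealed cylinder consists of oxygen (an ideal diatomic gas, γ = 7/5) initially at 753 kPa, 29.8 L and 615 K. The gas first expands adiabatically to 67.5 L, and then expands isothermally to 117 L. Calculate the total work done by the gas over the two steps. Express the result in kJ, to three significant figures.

Step 1 (adiabatic): W = (P₁V₁ − P₂V₂)/(γ−1) = (22439 − 16180)/0.4 = 15649 J.
After step 1: P = 239.7 kPa, V = 67.5 L, T = 443.4 K.
Step 2 (isothermal): W = P₁V₁ ln(V₂/V₁) = (16180) ln(117/67.5) = 8900 J.
W_total = 15649 + 8900 = 24548 J.

W_total ≈ 24.5 kJ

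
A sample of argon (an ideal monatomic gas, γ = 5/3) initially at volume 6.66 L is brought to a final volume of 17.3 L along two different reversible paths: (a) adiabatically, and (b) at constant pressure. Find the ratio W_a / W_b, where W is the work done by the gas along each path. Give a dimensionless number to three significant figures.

W_a / W_b ≈ 0.442

Path (a) adiabatic: W = P₁V₁(1 − (V₁/V₂)^(γ−1))/(γ−1) → W_a/(P₁V₁) = 0.7062.
Path (b) isobaric: W = P₁(V₂ − V₁) → W_b/(P₁V₁) = 1.598.
W_a / W_b = 0.7062 / 1.598 = 0.442.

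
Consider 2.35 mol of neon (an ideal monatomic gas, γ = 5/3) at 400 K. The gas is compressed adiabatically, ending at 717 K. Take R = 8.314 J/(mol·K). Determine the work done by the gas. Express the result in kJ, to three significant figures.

Adiabatic ⇒ Q = 0, so W_by = −ΔU = nCᵥ(T₁ − T₂).
Cᵥ = 3R/2 = 12.47 J/(mol·K).
W = (2.35)(12.47)(400 − 717) = -9290 J.

W ≈ -9.29 kJ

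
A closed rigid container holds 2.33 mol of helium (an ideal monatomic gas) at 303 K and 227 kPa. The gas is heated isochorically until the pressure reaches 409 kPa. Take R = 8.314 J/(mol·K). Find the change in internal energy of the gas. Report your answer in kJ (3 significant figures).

Constant volume ⇒ W = 0, so Q = ΔU = nCᵥΔT with Cᵥ = 3R/2 = 12.47 J/(mol·K).
At constant V, T₂/T₁ = P₂/P₁ ⇒ ΔT = T₁(P₂/P₁ − 1) = 303·(409/227 − 1) = 242.9 K.
ΔU = (2.33)(12.47)(242.9) = 7059 J.

ΔU ≈ 7.06 kJ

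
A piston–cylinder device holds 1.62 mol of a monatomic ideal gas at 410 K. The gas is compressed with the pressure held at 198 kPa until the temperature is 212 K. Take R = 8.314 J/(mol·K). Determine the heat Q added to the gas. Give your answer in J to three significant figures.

Q ≈ -6670 J

Isobaric: W = nRΔT = (1.62)(8.314)(-198) = -2667 J.
ΔU = nCᵥΔT with Cᵥ = 3R/2: ΔU = (1.62)(12.47)(-198) = -4000 J.
Q = ΔU + W = -4000 − 2667 = -6667 J.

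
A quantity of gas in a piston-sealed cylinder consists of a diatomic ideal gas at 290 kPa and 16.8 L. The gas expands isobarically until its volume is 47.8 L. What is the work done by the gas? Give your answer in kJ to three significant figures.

W ≈ 8.99 kJ

Isobaric: W = P ΔV.
W = (290 kPa)(47.8 − 16.8 L) = (290)(31) = 8990 J.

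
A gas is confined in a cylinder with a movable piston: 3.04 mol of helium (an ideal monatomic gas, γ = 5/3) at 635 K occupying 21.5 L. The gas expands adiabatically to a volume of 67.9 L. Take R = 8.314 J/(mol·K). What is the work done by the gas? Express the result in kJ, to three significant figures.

W ≈ 12.9 kJ

Adiabatic: TV^(γ−1) = const with γ = 5/3.
T₂ = T₁ (V₁/V₂)^(γ−1) = 635 × (21.5/67.9)^0.667 = 635 × 0.4646 = 295 K.
W_by = nCᵥ(T₁ − T₂) = (3.04)(12.47)(635 − 295) = 12890 J.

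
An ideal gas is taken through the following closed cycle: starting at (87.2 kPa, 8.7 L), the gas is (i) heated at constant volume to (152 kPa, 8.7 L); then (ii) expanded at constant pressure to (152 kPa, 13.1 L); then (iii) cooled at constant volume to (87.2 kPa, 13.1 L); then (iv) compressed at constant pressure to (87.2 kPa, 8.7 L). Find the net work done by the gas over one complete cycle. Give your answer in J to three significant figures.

Constant-volume legs do no work.
W(ii) = (152)(13.1 − 8.7) = 668.8 J; W(iv) = (87.2)(8.7 − 13.1) = -383.7 J.
W_net = 668.8 − 383.7 = 285.1 J (the clockwise enclosed area).

W_net ≈ 285 J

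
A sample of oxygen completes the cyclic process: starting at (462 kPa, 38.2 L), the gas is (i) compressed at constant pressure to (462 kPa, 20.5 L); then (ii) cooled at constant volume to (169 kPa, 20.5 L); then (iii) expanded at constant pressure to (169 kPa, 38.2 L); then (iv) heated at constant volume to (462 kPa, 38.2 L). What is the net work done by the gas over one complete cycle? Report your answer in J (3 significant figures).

Constant-volume legs do no work.
W(i) = (462)(20.5 − 38.2) = -8177 J; W(iii) = (169)(38.2 − 20.5) = 2991 J.
W_net = -8177 + 2991 = -5186 J (the counter-clockwise enclosed area).

W_net ≈ -5190 J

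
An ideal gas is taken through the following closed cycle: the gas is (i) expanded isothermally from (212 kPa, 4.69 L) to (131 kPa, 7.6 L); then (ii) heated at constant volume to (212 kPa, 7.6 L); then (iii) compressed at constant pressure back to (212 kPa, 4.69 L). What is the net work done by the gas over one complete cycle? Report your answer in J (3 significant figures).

Leg (i): W = PᵢVᵢ ln(V_f/Vᵢ) = (994.3) ln(7.6/4.69) = 480 J.
Leg (ii): W = 0.
Leg (iii): W = PΔV = (212)(4.69 − 7.6) = -616.9 J.
W_net = 480 − 616.9 = -137 J.

W_net ≈ -137 J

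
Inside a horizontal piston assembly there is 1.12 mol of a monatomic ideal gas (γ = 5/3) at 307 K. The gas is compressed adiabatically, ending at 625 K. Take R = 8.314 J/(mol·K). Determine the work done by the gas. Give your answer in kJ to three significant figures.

W ≈ -4.44 kJ

Adiabatic ⇒ Q = 0, so W_by = −ΔU = nCᵥ(T₁ − T₂).
Cᵥ = 3R/2 = 12.47 J/(mol·K).
W = (1.12)(12.47)(307 − 625) = -4442 J.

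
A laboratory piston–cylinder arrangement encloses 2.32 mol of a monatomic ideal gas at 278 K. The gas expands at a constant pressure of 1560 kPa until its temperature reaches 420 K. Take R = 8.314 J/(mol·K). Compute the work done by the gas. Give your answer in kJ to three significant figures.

W ≈ 2.74 kJ

Isobaric: W = P ΔV = nR ΔT.
W = (2.32)(8.314)(420 − 278) = 2739 J.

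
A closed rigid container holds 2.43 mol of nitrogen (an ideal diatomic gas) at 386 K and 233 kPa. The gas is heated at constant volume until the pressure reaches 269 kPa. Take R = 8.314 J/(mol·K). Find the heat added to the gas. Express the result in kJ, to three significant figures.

Q ≈ 3.01 kJ

Constant volume ⇒ W = 0, so Q = ΔU = nCᵥΔT with Cᵥ = 5R/2 = 20.79 J/(mol·K).
At constant V, T₂/T₁ = P₂/P₁ ⇒ ΔT = T₁(P₂/P₁ − 1) = 386·(269/233 − 1) = 59.64 K.
ΔU = (2.43)(20.79)(59.64) = 3012 J.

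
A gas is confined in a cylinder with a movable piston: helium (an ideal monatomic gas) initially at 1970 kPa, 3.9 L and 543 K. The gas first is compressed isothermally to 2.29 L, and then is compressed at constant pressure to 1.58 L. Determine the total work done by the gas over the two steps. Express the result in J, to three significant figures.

Step 1 (isothermal): W = P₁V₁ ln(V₂/V₁) = (7683) ln(2.29/3.9) = -4091 J.
After step 1: P = 3355 kPa, V = 2.29 L, T = 543 K.
Step 2 (isobaric): W = PΔV = (3355 kPa)(1.58 − 2.29 L) = -2382 J.
W_total = -4091 − 2382 = -6473 J.

W_total ≈ -6470 J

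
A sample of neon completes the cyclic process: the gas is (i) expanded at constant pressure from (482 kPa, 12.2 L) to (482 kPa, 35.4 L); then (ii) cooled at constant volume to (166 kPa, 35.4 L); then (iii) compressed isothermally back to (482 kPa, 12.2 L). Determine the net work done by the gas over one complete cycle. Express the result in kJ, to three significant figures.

Leg (i): W = PΔV = (482)(35.4 − 12.2) = 11182 J.
Leg (ii): W = 0.
Leg (iii): W = PᵢVᵢ ln(V_f/Vᵢ) = (5876) ln(12.2/35.4) = -6260 J.
W_net = 11182 − 6260 = 4922 J.

W_net ≈ 4.92 kJ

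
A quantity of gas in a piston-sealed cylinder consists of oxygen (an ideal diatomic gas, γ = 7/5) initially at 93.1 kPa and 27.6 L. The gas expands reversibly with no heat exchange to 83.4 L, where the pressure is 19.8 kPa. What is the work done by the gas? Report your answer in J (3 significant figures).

W ≈ 2300 J

Adiabatic: W = (P₁V₁ − P₂V₂)/(γ − 1) with γ = 7/5.
P₁V₁ = 2570 J, P₂V₂ = 1651 J.
W = (2570 − 1651) / 0.4 = 2296 J.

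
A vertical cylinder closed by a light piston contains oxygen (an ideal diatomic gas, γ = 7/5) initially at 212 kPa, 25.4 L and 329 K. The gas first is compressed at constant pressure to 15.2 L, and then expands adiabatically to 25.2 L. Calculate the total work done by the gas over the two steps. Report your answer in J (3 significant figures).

W_total ≈ -687 J

Step 1 (isobaric): W = PΔV = (212 kPa)(15.2 − 25.4 L) = -2162 J.
After step 1: P = 212 kPa, V = 15.2 L, T = 196.9 K.
Step 2 (adiabatic): W = (P₁V₁ − P₂V₂)/(γ−1) = (3222 − 2632)/0.4 = 1475 J.
W_total = -2162 + 1475 = -687.5 J.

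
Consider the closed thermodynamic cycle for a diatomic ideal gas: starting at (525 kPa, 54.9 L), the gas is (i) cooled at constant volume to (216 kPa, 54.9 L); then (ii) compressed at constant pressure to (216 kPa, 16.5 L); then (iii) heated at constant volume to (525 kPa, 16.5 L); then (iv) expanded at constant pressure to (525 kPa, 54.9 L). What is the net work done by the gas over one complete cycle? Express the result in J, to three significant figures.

W_net ≈ 11900 J

Constant-volume legs do no work.
W(ii) = (216)(16.5 − 54.9) = -8294 J; W(iv) = (525)(54.9 − 16.5) = 20160 J.
W_net = -8294 + 20160 = 11866 J (the clockwise enclosed area).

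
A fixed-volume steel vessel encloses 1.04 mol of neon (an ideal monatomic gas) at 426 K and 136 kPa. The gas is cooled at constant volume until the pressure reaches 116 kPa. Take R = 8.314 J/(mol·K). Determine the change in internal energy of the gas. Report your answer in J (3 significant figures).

ΔU ≈ -813 J

Constant volume ⇒ W = 0, so Q = ΔU = nCᵥΔT with Cᵥ = 3R/2 = 12.47 J/(mol·K).
At constant V, T₂/T₁ = P₂/P₁ ⇒ ΔT = T₁(P₂/P₁ − 1) = 426·(116/136 − 1) = -62.65 K.
ΔU = (1.04)(12.47)(-62.65) = -812.5 J.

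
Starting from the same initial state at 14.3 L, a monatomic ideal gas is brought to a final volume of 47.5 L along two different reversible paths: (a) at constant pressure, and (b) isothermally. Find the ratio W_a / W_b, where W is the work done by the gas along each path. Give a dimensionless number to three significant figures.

W_a / W_b ≈ 1.93

Path (a) isobaric: W = P₁(V₂ − V₁) → W_a/(P₁V₁) = 2.322.
Path (b) isothermal: W = P₁V₁ ln(V₂/V₁) → W_b/(P₁V₁) = 1.2.
W_a / W_b = 2.322 / 1.2 = 1.934.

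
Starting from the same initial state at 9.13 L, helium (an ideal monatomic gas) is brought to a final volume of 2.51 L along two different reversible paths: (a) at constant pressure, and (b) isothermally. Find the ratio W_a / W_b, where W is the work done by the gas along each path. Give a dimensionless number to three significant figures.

W_a / W_b ≈ 0.562

Path (a) isobaric: W = P₁(V₂ − V₁) → W_a/(P₁V₁) = -0.7251.
Path (b) isothermal: W = P₁V₁ ln(V₂/V₁) → W_b/(P₁V₁) = -1.291.
W_a / W_b = -0.7251 / -1.291 = 0.5615.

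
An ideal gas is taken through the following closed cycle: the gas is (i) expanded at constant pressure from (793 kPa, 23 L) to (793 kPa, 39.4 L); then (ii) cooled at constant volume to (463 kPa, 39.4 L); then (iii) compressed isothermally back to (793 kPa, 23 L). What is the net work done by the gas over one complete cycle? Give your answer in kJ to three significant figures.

Leg (i): W = PΔV = (793)(39.4 − 23) = 13005 J.
Leg (ii): W = 0.
Leg (iii): W = PᵢVᵢ ln(V_f/Vᵢ) = (18242) ln(23/39.4) = -9819 J.
W_net = 13005 − 9819 = 3186 J.

W_net ≈ 3.19 kJ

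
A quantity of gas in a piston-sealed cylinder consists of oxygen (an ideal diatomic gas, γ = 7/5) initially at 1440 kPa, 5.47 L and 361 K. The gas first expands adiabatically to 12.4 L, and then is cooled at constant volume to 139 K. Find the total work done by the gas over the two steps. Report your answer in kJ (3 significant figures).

W_total ≈ 5.50 kJ

Step 1 (adiabatic): W = (P₁V₁ − P₂V₂)/(γ−1) = (7877 − 5678)/0.4 = 5498 J.
Step 2 (isochoric): W = 0 (constant volume).
W_total = 5498 + 0 = 5498 J.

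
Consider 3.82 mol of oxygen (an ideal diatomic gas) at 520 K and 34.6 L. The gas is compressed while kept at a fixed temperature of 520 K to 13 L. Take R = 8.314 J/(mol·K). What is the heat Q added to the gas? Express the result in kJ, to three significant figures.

Q ≈ -16.2 kJ

Isothermal ⇒ ΔU = 0, so Q = W = nRT ln(V₂/V₁).
Q = (3.82)(8.314)(520) ln(13/34.6) = 16515 × -0.9789 = -16167 J.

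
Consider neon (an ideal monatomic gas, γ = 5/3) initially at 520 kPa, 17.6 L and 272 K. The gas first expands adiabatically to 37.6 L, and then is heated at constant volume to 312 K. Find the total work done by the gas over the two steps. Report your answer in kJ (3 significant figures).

W_total ≈ 5.45 kJ

Step 1 (adiabatic): W = (P₁V₁ − P₂V₂)/(γ−1) = (9152 − 5517)/0.667 = 5452 J.
Step 2 (isochoric): W = 0 (constant volume).
W_total = 5452 + 0 = 5452 J.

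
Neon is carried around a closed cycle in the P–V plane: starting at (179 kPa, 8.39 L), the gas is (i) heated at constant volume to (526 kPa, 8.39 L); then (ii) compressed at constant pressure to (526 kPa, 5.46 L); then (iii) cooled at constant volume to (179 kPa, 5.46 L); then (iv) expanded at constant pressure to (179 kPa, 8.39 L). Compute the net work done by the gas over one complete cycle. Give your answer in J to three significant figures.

W_net ≈ -1020 J

Constant-volume legs do no work.
W(ii) = (526)(5.46 − 8.39) = -1541 J; W(iv) = (179)(8.39 − 5.46) = 524.5 J.
W_net = -1541 + 524.5 = -1017 J (the counter-clockwise enclosed area).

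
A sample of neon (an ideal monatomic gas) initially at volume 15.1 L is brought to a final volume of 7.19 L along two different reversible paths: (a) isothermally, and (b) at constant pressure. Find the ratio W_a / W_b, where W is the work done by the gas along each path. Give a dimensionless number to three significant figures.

Path (a) isothermal: W = P₁V₁ ln(V₂/V₁) → W_a/(P₁V₁) = -0.742.
Path (b) isobaric: W = P₁(V₂ − V₁) → W_b/(P₁V₁) = -0.5238.
W_a / W_b = -0.742 / -0.5238 = 1.416.

W_a / W_b ≈ 1.42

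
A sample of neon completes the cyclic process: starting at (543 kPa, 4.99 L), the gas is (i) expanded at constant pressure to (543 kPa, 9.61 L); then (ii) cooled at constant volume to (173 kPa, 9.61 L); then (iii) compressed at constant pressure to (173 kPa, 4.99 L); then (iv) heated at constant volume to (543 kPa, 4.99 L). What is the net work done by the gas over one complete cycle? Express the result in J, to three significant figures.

W_net ≈ 1710 J

Constant-volume legs do no work.
W(i) = (543)(9.61 − 4.99) = 2509 J; W(iii) = (173)(4.99 − 9.61) = -799.3 J.
W_net = 2509 − 799.3 = 1709 J (the clockwise enclosed area).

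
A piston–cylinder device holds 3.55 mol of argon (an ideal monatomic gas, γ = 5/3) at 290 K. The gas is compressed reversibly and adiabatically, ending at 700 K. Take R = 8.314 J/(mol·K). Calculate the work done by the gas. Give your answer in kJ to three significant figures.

Adiabatic ⇒ Q = 0, so W_by = −ΔU = nCᵥ(T₁ − T₂).
Cᵥ = 3R/2 = 12.47 J/(mol·K).
W = (3.55)(12.47)(290 − 700) = -18152 J.

W ≈ -18.2 kJ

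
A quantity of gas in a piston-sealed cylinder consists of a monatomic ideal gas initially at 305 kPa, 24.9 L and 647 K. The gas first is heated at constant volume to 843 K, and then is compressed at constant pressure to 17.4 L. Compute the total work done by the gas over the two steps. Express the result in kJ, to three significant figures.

W_total ≈ -2.98 kJ

Step 1 (isochoric): W = 0 (constant volume).
After step 1: P = 397.4 kPa (V unchanged).
Step 2 (isobaric): W = PΔV = (397.4 kPa)(17.4 − 24.9 L) = -2980 J.
W_total = 0 − 2980 = -2980 J.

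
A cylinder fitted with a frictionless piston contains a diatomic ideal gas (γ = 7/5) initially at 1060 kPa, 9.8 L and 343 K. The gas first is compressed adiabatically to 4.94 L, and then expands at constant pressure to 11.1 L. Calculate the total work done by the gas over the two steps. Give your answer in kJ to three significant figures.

W_total ≈ 8.85 kJ

Step 1 (adiabatic): W = (P₁V₁ − P₂V₂)/(γ−1) = (10388 − 13663)/0.4 = -8186 J.
After step 1: P = 2766 kPa, V = 4.94 L, T = 451.1 K.
Step 2 (isobaric): W = PΔV = (2766 kPa)(11.1 − 4.94 L) = 17037 J.
W_total = -8186 + 17037 = 8850 J.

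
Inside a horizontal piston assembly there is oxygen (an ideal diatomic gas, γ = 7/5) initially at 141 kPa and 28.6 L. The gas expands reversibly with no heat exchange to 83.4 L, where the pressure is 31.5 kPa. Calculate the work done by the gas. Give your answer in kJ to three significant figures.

W ≈ 3.51 kJ

Adiabatic: W = (P₁V₁ − P₂V₂)/(γ − 1) with γ = 7/5.
P₁V₁ = 4033 J, P₂V₂ = 2627 J.
W = (4033 − 2627) / 0.4 = 3514 J.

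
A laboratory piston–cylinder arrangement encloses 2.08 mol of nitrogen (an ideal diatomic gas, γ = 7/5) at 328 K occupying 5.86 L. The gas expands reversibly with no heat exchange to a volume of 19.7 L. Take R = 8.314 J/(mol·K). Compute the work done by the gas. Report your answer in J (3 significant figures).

W ≈ 5450 J

Adiabatic: TV^(γ−1) = const with γ = 7/5.
T₂ = T₁ (V₁/V₂)^(γ−1) = 328 × (5.86/19.7)^0.4 = 328 × 0.6157 = 202 K.
W_by = nCᵥ(T₁ − T₂) = (2.08)(20.79)(328 − 202) = 5449 J.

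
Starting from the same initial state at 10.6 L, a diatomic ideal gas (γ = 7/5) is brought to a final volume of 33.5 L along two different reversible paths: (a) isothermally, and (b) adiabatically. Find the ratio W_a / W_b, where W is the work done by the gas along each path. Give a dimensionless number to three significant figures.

Path (a) isothermal: W = P₁V₁ ln(V₂/V₁) → W_a/(P₁V₁) = 1.151.
Path (b) adiabatic: W = P₁V₁(1 − (V₁/V₂)^(γ−1))/(γ−1) → W_b/(P₁V₁) = 0.9222.
W_a / W_b = 1.151 / 0.9222 = 1.248.

W_a / W_b ≈ 1.25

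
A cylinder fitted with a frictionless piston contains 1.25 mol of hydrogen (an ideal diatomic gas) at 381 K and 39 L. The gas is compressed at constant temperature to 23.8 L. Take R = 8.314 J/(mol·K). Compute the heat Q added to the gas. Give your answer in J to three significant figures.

Isothermal ⇒ ΔU = 0, so Q = W = nRT ln(V₂/V₁).
Q = (1.25)(8.314)(381) ln(23.8/39) = 3960 × -0.4939 = -1956 J.

Q ≈ -1960 J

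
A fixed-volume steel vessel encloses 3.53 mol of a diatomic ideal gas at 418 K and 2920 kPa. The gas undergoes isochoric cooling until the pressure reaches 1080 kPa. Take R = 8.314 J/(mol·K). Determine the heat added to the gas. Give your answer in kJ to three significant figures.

Q ≈ -19.3 kJ

Constant volume ⇒ W = 0, so Q = ΔU = nCᵥΔT with Cᵥ = 5R/2 = 20.79 J/(mol·K).
At constant V, T₂/T₁ = P₂/P₁ ⇒ ΔT = T₁(P₂/P₁ − 1) = 418·(1080/2920 − 1) = -263.4 K.
ΔU = (3.53)(20.79)(-263.4) = -19326 J.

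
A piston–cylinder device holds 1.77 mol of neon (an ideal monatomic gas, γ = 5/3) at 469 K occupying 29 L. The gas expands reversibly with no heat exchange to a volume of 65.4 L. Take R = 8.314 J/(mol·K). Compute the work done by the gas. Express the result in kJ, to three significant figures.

W ≈ 4.33 kJ

Adiabatic: TV^(γ−1) = const with γ = 5/3.
T₂ = T₁ (V₁/V₂)^(γ−1) = 469 × (29/65.4)^0.667 = 469 × 0.5815 = 272.7 K.
W_by = nCᵥ(T₁ − T₂) = (1.77)(12.47)(469 − 272.7) = 4333 J.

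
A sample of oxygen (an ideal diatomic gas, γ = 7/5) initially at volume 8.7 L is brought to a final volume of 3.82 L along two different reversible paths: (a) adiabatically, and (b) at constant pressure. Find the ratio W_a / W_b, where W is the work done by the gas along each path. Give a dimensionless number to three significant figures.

Path (a) adiabatic: W = P₁V₁(1 − (V₁/V₂)^(γ−1))/(γ−1) → W_a/(P₁V₁) = -0.9747.
Path (b) isobaric: W = P₁(V₂ − V₁) → W_b/(P₁V₁) = -0.5609.
W_a / W_b = -0.9747 / -0.5609 = 1.738.

W_a / W_b ≈ 1.74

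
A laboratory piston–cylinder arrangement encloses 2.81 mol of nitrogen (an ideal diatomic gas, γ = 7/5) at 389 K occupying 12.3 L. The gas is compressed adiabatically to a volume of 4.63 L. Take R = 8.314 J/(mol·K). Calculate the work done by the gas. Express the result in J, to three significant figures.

Adiabatic: TV^(γ−1) = const with γ = 7/5.
T₂ = T₁ (V₁/V₂)^(γ−1) = 389 × (12.3/4.63)^0.4 = 389 × 1.478 = 575 K.
W_by = nCᵥ(T₁ − T₂) = (2.81)(20.79)(389 − 575) = -10864 J.

W ≈ -10900 J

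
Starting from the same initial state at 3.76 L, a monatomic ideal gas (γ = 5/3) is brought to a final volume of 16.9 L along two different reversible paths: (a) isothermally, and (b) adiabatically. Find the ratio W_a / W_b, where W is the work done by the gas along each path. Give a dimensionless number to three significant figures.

W_a / W_b ≈ 1.58

Path (a) isothermal: W = P₁V₁ ln(V₂/V₁) → W_a/(P₁V₁) = 1.503.
Path (b) adiabatic: W = P₁V₁(1 − (V₁/V₂)^(γ−1))/(γ−1) → W_b/(P₁V₁) = 0.9492.
W_a / W_b = 1.503 / 0.9492 = 1.583.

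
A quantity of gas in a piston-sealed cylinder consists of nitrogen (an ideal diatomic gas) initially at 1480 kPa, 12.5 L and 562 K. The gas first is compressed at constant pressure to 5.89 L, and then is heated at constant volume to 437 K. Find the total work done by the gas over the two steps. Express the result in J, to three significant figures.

Step 1 (isobaric): W = PΔV = (1480 kPa)(5.89 − 12.5 L) = -9783 J.
Step 2 (isochoric): W = 0 (constant volume).
W_total = -9783 + 0 = -9783 J.

W_total ≈ -9780 J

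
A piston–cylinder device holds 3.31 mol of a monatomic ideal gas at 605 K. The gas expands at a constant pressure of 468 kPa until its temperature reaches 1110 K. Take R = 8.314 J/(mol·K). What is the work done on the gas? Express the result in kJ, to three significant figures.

Isobaric: W = P ΔV = nR ΔT.
W = (3.31)(8.314)(1110 − 605) = 13897 J.
Work on gas = −W_by = -13897 J.

W ≈ -13.9 kJ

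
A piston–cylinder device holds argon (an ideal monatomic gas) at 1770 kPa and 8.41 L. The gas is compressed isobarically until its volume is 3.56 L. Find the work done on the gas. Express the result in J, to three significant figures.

W ≈ 8580 J

Isobaric: W = P ΔV.
W = (1770 kPa)(3.56 − 8.41 L) = (1770)(-4.85) = -8584 J.
Work on gas = −W_by = 8584 J.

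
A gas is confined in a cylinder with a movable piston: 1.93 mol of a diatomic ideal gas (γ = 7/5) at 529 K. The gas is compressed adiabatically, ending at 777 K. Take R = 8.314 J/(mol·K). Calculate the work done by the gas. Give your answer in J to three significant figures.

Adiabatic ⇒ Q = 0, so W_by = −ΔU = nCᵥ(T₁ − T₂).
Cᵥ = 5R/2 = 20.79 J/(mol·K).
W = (1.93)(20.79)(529 − 777) = -9949 J.

W ≈ -9950 J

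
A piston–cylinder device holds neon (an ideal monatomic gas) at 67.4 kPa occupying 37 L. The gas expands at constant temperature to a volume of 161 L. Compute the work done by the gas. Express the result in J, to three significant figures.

Isothermal: W = nRT ln(V₂/V₁) = P₁V₁ ln(V₂/V₁).
P₁V₁ = (67.4 kPa)(37 L) = 2494 J.
W = 2494 × ln(161/37) = 2494 × 1.47
W_by_gas = 3667 J.

W ≈ 3670 J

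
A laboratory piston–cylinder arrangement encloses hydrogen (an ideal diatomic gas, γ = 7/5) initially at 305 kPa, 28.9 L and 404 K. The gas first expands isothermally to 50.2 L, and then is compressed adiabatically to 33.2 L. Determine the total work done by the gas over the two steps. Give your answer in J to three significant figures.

Step 1 (isothermal): W = P₁V₁ ln(V₂/V₁) = (8814) ln(50.2/28.9) = 4867 J.
After step 1: P = 175.6 kPa, V = 50.2 L, T = 404 K.
Step 2 (adiabatic): W = (P₁V₁ − P₂V₂)/(γ−1) = (8814 − 10400)/0.4 = -3963 J.
W_total = 4867 − 3963 = 903.9 J.

W_total ≈ 904 J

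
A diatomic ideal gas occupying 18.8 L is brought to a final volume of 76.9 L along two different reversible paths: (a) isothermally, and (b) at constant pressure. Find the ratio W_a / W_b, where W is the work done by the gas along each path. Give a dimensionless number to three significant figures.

W_a / W_b ≈ 0.456

Path (a) isothermal: W = P₁V₁ ln(V₂/V₁) → W_a/(P₁V₁) = 1.409.
Path (b) isobaric: W = P₁(V₂ − V₁) → W_b/(P₁V₁) = 3.09.
W_a / W_b = 1.409 / 3.09 = 0.4558.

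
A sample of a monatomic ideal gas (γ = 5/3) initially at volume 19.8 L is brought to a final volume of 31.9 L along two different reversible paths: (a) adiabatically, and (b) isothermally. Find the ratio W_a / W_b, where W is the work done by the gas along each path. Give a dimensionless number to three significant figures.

Path (a) adiabatic: W = P₁V₁(1 − (V₁/V₂)^(γ−1))/(γ−1) → W_a/(P₁V₁) = 0.4085.
Path (b) isothermal: W = P₁V₁ ln(V₂/V₁) → W_b/(P₁V₁) = 0.4769.
W_a / W_b = 0.4085 / 0.4769 = 0.8566.

W_a / W_b ≈ 0.857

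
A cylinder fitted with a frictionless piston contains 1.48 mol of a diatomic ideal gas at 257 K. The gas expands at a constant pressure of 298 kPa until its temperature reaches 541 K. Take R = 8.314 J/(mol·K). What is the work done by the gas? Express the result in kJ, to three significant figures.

Isobaric: W = P ΔV = nR ΔT.
W = (1.48)(8.314)(541 − 257) = 3495 J.

W ≈ 3.49 kJ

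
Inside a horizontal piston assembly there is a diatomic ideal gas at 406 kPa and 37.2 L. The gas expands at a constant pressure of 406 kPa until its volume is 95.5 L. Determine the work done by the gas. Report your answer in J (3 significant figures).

W ≈ 23700 J

Isobaric: W = P ΔV.
W = (406 kPa)(95.5 − 37.2 L) = (406)(58.3) = 23670 J.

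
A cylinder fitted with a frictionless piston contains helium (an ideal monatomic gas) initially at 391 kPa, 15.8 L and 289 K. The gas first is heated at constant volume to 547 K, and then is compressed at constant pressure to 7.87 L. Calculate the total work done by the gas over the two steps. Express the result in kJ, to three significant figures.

Step 1 (isochoric): W = 0 (constant volume).
After step 1: P = 740.1 kPa (V unchanged).
Step 2 (isobaric): W = PΔV = (740.1 kPa)(7.87 − 15.8 L) = -5869 J.
W_total = 0 − 5869 = -5869 J.

W_total ≈ -5.87 kJ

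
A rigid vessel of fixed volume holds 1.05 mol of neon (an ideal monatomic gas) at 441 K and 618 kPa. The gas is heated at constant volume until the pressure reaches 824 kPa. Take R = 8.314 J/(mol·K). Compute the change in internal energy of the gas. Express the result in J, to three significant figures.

Constant volume ⇒ W = 0, so Q = ΔU = nCᵥΔT with Cᵥ = 3R/2 = 12.47 J/(mol·K).
At constant V, T₂/T₁ = P₂/P₁ ⇒ ΔT = T₁(P₂/P₁ − 1) = 441·(824/618 − 1) = 147 K.
ΔU = (1.05)(12.47)(147) = 1925 J.

ΔU ≈ 1920 J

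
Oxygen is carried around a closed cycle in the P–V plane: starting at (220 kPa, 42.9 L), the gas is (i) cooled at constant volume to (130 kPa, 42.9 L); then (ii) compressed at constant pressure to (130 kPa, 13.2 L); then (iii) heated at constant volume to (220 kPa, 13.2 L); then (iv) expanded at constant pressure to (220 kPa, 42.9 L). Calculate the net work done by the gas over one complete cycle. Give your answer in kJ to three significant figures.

Constant-volume legs do no work.
W(ii) = (130)(13.2 − 42.9) = -3861 J; W(iv) = (220)(42.9 − 13.2) = 6534 J.
W_net = -3861 + 6534 = 2673 J (the clockwise enclosed area).

W_net ≈ 2.67 kJ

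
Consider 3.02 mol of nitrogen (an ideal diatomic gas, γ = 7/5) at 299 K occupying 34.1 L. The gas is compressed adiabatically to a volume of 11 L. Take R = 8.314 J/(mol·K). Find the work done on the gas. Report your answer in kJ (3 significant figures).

W ≈ 10.7 kJ

Adiabatic: TV^(γ−1) = const with γ = 7/5.
T₂ = T₁ (V₁/V₂)^(γ−1) = 299 × (34.1/11)^0.4 = 299 × 1.572 = 470.1 K.
W_by = nCᵥ(T₁ − T₂) = (3.02)(20.79)(299 − 470.1) = -10742 J.
Work on gas = −W_by = 10742 J.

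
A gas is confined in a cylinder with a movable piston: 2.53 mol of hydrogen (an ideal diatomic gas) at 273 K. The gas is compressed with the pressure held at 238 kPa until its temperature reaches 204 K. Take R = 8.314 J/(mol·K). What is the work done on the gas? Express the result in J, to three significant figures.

Isobaric: W = P ΔV = nR ΔT.
W = (2.53)(8.314)(204 − 273) = -1451 J.
Work on gas = −W_by = 1451 J.

W ≈ 1450 J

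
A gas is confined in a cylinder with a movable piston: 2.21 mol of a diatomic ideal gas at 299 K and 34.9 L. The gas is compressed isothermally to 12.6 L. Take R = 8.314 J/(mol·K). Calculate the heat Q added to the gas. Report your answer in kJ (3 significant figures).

Isothermal ⇒ ΔU = 0, so Q = W = nRT ln(V₂/V₁).
Q = (2.21)(8.314)(299) ln(12.6/34.9) = 5494 × -1.019 = -5597 J.

Q ≈ -5.60 kJ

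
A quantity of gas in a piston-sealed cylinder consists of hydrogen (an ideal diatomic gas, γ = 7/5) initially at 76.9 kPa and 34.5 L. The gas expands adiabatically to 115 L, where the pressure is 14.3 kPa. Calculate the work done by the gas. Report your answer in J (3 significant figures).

W ≈ 2520 J

Adiabatic: W = (P₁V₁ − P₂V₂)/(γ − 1) with γ = 7/5.
P₁V₁ = 2653 J, P₂V₂ = 1644 J.
W = (2653 − 1644) / 0.4 = 2521 J.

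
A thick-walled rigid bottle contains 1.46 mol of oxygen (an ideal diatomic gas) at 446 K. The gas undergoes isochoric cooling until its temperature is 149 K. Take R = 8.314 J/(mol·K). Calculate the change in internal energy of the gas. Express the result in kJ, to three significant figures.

ΔU ≈ -9.01 kJ

Constant volume ⇒ W = 0, so Q = ΔU = nCᵥΔT with Cᵥ = 5R/2 = 20.79 J/(mol·K).
ΔU = (1.46)(20.79)(149 − 446) = -9013 J.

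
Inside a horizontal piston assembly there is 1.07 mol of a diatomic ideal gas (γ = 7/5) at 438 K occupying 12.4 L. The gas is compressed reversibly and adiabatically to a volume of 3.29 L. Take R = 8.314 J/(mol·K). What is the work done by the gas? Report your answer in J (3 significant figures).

W ≈ -6820 J

Adiabatic: TV^(γ−1) = const with γ = 7/5.
T₂ = T₁ (V₁/V₂)^(γ−1) = 438 × (12.4/3.29)^0.4 = 438 × 1.7 = 744.7 K.
W_by = nCᵥ(T₁ − T₂) = (1.07)(20.79)(438 − 744.7) = -6820 J.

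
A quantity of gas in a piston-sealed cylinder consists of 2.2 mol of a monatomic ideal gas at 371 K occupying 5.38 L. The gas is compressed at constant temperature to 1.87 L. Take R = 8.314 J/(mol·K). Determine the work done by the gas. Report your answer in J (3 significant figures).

Isothermal: W = nRT ln(V₂/V₁).
W = (2.2)(8.314)(371) × ln(1.87/5.38)
  = 6786 × -1.057
W_by_gas = -7171 J.

W ≈ -7170 J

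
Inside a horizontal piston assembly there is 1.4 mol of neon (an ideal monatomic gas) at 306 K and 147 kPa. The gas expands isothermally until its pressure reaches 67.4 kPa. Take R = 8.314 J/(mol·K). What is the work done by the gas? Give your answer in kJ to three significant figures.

W ≈ 2.78 kJ

Isothermal process: W = nRT ln(V₂/V₁) = nRT ln(P₁/P₂).
W = (1.4)(8.314)(306) × ln(147/67.4)
  = 3562 × ln(2.181) = 3562 × 0.7798
W_by_gas = 2777 J.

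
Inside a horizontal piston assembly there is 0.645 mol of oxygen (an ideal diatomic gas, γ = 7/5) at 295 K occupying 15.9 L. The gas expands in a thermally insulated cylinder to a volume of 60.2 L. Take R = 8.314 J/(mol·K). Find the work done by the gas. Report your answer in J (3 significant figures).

Adiabatic: TV^(γ−1) = const with γ = 7/5.
T₂ = T₁ (V₁/V₂)^(γ−1) = 295 × (15.9/60.2)^0.4 = 295 × 0.5871 = 173.2 K.
W_by = nCᵥ(T₁ − T₂) = (0.645)(20.79)(295 − 173.2) = 1633 J.

W ≈ 1630 J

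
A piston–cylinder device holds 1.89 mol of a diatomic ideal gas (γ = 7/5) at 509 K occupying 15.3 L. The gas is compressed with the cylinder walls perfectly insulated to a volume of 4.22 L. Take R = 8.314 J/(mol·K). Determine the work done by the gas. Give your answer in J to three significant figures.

Adiabatic: TV^(γ−1) = const with γ = 7/5.
T₂ = T₁ (V₁/V₂)^(γ−1) = 509 × (15.3/4.22)^0.4 = 509 × 1.674 = 852.1 K.
W_by = nCᵥ(T₁ − T₂) = (1.89)(20.79)(509 − 852.1) = -13477 J.

W ≈ -13500 J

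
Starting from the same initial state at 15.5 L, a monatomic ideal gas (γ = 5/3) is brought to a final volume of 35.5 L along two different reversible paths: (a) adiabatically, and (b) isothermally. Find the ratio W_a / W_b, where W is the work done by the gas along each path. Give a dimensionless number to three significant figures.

Path (a) adiabatic: W = P₁V₁(1 − (V₁/V₂)^(γ−1))/(γ−1) → W_a/(P₁V₁) = 0.6367.
Path (b) isothermal: W = P₁V₁ ln(V₂/V₁) → W_b/(P₁V₁) = 0.8287.
W_a / W_b = 0.6367 / 0.8287 = 0.7683.

W_a / W_b ≈ 0.768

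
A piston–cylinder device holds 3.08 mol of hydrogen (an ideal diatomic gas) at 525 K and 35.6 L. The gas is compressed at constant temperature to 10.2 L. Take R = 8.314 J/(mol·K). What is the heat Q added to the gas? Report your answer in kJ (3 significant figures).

Isothermal ⇒ ΔU = 0, so Q = W = nRT ln(V₂/V₁).
Q = (3.08)(8.314)(525) ln(10.2/35.6) = 13444 × -1.25 = -16804 J.

Q ≈ -16.8 kJ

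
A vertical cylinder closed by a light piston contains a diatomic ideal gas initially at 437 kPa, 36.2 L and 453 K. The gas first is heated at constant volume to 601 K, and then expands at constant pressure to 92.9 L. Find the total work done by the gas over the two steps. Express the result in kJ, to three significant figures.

Step 1 (isochoric): W = 0 (constant volume).
After step 1: P = 579.8 kPa (V unchanged).
Step 2 (isobaric): W = PΔV = (579.8 kPa)(92.9 − 36.2 L) = 32873 J.
W_total = 0 + 32873 = 32873 J.

W_total ≈ 32.9 kJ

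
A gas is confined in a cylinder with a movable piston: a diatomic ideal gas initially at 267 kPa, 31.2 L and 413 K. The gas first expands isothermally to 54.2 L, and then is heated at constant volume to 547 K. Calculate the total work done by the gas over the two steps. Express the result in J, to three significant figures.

Step 1 (isothermal): W = P₁V₁ ln(V₂/V₁) = (8330) ln(54.2/31.2) = 4601 J.
Step 2 (isochoric): W = 0 (constant volume).
W_total = 4601 + 0 = 4601 J.

W_total ≈ 4600 J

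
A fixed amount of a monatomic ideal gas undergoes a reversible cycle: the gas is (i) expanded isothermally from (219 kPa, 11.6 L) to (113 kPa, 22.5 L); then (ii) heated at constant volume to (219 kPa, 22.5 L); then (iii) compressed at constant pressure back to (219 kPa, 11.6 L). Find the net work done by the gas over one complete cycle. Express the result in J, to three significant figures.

W_net ≈ -704 J

Leg (i): W = PᵢVᵢ ln(V_f/Vᵢ) = (2540) ln(22.5/11.6) = 1683 J.
Leg (ii): W = 0.
Leg (iii): W = PΔV = (219)(11.6 − 22.5) = -2387 J.
W_net = 1683 − 2387 = -704.1 J.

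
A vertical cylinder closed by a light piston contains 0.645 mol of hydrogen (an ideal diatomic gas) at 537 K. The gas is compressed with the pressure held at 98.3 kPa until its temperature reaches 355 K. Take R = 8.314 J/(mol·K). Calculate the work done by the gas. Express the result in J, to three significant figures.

W ≈ -976 J

Isobaric: W = P ΔV = nR ΔT.
W = (0.645)(8.314)(355 − 537) = -976 J.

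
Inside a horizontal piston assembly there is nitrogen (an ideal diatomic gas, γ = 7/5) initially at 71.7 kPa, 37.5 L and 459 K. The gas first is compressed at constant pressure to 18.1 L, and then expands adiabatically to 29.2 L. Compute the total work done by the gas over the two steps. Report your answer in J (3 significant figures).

Step 1 (isobaric): W = PΔV = (71.7 kPa)(18.1 − 37.5 L) = -1391 J.
After step 1: P = 71.7 kPa, V = 18.1 L, T = 221.5 K.
Step 2 (adiabatic): W = (P₁V₁ − P₂V₂)/(γ−1) = (1298 − 1072)/0.4 = 564.9 J.
W_total = -1391 + 564.9 = -826.1 J.

W_total ≈ -826 J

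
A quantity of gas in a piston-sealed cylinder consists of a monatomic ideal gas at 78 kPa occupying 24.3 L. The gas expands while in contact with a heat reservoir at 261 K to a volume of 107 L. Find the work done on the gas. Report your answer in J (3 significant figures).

W ≈ -2810 J

Isothermal: W = nRT ln(V₂/V₁) = P₁V₁ ln(V₂/V₁).
P₁V₁ = (78 kPa)(24.3 L) = 1895 J.
W = 1895 × ln(107/24.3) = 1895 × 1.482
W_by_gas = 2810 J; work on gas = −W_by = -2810 J.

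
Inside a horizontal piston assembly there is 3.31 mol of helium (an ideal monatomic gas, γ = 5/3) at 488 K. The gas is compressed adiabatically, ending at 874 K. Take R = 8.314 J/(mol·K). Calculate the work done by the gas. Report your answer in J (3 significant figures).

W ≈ -15900 J

Adiabatic ⇒ Q = 0, so W_by = −ΔU = nCᵥ(T₁ − T₂).
Cᵥ = 3R/2 = 12.47 J/(mol·K).
W = (3.31)(12.47)(488 − 874) = -15934 J.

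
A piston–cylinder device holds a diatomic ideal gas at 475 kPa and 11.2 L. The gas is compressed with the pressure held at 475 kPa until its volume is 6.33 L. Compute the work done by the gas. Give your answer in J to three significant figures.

W ≈ -2310 J

Isobaric: W = P ΔV.
W = (475 kPa)(6.33 − 11.2 L) = (475)(-4.87) = -2313 J.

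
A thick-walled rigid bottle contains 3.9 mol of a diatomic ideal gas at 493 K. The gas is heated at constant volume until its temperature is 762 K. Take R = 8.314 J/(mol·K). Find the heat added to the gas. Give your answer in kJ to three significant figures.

Q ≈ 21.8 kJ

Constant volume ⇒ W = 0, so Q = ΔU = nCᵥΔT with Cᵥ = 5R/2 = 20.79 J/(mol·K).
ΔU = (3.9)(20.79)(762 − 493) = 21806 J.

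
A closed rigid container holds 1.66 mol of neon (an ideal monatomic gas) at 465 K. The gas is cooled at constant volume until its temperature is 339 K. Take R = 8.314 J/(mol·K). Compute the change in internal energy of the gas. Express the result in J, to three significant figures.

Constant volume ⇒ W = 0, so Q = ΔU = nCᵥΔT with Cᵥ = 3R/2 = 12.47 J/(mol·K).
ΔU = (1.66)(12.47)(339 − 465) = -2608 J.

ΔU ≈ -2610 J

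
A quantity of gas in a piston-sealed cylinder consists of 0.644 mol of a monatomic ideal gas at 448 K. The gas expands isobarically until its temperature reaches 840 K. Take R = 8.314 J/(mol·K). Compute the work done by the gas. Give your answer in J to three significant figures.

W ≈ 2100 J

Isobaric: W = P ΔV = nR ΔT.
W = (0.644)(8.314)(840 − 448) = 2099 J.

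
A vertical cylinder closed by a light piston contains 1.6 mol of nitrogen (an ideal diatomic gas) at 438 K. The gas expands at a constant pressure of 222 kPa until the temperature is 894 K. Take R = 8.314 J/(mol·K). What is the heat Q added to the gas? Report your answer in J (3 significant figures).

Isobaric: W = nRΔT = (1.6)(8.314)(456) = 6066 J.
ΔU = nCᵥΔT with Cᵥ = 5R/2: ΔU = (1.6)(20.79)(456) = 15165 J.
Q = ΔU + W = 15165 + 6066 = 21231 J.

Q ≈ 21200 J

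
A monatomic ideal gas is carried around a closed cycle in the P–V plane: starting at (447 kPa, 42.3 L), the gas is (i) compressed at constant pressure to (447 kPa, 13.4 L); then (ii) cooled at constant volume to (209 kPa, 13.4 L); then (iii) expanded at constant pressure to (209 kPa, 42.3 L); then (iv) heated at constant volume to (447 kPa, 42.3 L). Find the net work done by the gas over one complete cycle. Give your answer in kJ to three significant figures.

Constant-volume legs do no work.
W(i) = (447)(13.4 − 42.3) = -12918 J; W(iii) = (209)(42.3 − 13.4) = 6040 J.
W_net = -12918 + 6040 = -6878 J (the counter-clockwise enclosed area).

W_net ≈ -6.88 kJ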